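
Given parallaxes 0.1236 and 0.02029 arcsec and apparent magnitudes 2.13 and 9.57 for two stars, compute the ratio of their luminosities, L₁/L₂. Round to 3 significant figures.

d₁ = 1/p₁ = 1/0.1236″ = 8.0906 pc; d₂ = 1/p₂ = 1/0.02029″ = 49.285 pc.
M₁ = m₁ − 5 log₁₀ d₁ + 5 = 2.13 − 4.5399 + 5 = 2.5901.
M₂ = 9.57 − 8.4636 + 5 = 6.1064.
L₁/L₂ = 10^(0.4(M₂ − M₁)) = 10^(0.4 × 3.5163) = 10^1.40652 = 25.499.

L₁/L₂ = 25.5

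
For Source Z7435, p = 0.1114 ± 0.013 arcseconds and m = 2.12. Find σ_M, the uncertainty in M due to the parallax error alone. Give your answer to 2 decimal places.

M = m − 5 log₁₀ d + 5 = m + 5 log₁₀ p + 5, so ∂M/∂p = 5/(p ln 10).
σ_M = (5/ln 10) · (σ_p/p) = 2.1715 × 0.013/0.1114 = 2.1715 × 0.1167 = 0.25341.

σ_M = 0.25 mag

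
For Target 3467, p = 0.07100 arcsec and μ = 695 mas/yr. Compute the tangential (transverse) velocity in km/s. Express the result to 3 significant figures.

46.4 km/s

d = 1/p = 1/0.07100″ = 14.085 pc.
μ = 695 mas/yr = 0.695 ″/yr.
v_t = 4.74 × μ × d = 4.74 × 0.695 × 14.085 = 46.4 km/s.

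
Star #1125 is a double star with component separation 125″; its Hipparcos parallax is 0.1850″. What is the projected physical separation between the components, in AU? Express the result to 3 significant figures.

d = 1/p = 1/0.1850″ = 5.4054 pc.
At distance d (pc), an angle of θ arcsec spans θ·d AU: s = 125 × 5.4054 = 675.68 AU.

676 AU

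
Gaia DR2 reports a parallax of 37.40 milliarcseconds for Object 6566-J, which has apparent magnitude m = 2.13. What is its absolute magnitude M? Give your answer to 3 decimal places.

d = 1/p = 1/0.03740″ = 26.738 pc.
m − M = 5 log₁₀(26.738) − 5 = 7.1356 − 5 = 2.1356.
M = m − (m − M) = 2.13 − 2.1356 = -0.006.

M = -0.006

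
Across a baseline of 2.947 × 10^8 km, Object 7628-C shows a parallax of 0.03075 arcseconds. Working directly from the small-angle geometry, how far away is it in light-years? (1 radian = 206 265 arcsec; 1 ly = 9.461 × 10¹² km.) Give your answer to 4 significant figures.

θ = 0.03075″ = 0.03075/206265 = 1.4908 × 10^-7 rad.
d = B/θ = (2.947 × 10^8) / (1.4908 × 10^-7) = 1.9768 × 10^15 km = (1.9768 × 10^15) / (9.461 × 10^12) ly = 208.94 ly.

208.9 ly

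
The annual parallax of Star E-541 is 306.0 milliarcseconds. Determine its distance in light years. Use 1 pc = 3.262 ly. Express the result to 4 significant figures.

p = 306.0 milliarcseconds = 0.3060 arcsec.
d = 1/p = 1/0.3060 = 3.268 pc.
In light-years: 3.268 × 3.262 = 10.66 ly.

10.66 light years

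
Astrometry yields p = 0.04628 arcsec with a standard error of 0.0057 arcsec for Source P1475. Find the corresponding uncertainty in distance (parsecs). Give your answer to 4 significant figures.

2.661 pc

d = 1/p, so σ_d = σ_p / p².
σ_d = 0.00570 / (0.04628)² = 0.00570 / 0.0021418 = 2.6613 pc.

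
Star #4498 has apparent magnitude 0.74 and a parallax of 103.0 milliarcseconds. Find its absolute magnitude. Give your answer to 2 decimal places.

d = 1/p = 1/0.1030″ = 9.7087 pc.
m − M = 5 log₁₀(9.7087) − 5 = 4.9358 − 5 = -0.0642.
M = m − (m − M) = 0.74 − (-0.0642) = 0.80.

M = 0.80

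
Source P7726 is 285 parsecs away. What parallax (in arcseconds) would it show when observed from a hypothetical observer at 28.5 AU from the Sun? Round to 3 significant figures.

0.100 arcsec

p (arcsec) = B (AU) / d (pc).
p = 28.5 / 285 = 0.1 arcsec.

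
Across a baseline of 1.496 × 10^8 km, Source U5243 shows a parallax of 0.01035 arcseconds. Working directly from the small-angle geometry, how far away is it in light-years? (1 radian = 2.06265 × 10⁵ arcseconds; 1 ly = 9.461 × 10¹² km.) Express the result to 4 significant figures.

θ = 0.01035″ = 0.01035/206265 = 5.0178 × 10^-8 rad.
d = B/θ = (1.496 × 10^8) / (5.0178 × 10^-8) = 2.9814 × 10^15 km = (2.9814 × 10^15) / (9.461 × 10^12) ly = 315.13 ly.

315.1 ly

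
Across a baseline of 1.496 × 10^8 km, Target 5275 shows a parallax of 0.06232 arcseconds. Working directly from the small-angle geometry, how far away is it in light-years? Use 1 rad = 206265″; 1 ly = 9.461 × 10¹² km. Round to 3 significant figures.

52.3 ly

θ = 0.06232″ = 0.06232/206265 = 3.0214 × 10^-7 rad.
d = B/θ = (1.496 × 10^8) / (3.0214 × 10^-7) = 4.9513 × 10^14 km = (4.9513 × 10^14) / (9.461 × 10^12) ly = 52.334 ly.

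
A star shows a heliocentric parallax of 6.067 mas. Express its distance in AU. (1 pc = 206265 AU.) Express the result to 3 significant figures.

3.40 × 10^7 AU

p = 6.067 mas = 0.006067 arcsec.
d = 1/p = 1/0.006067 = 164.83 pc.
In AU: 164.83 × 206265 = 3.3999 × 10^7 AU.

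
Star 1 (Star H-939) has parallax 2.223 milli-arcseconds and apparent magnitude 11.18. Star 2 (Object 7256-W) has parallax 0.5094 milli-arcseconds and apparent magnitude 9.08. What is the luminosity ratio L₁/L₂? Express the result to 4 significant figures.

L₁/L₂ = 0.007590

d₁ = 1/p₁ = 1/0.002223″ = 449.84 pc; d₂ = 1/p₂ = 1/0.0005094″ = 1963.1 pc.
M₁ = m₁ − 5 log₁₀ d₁ + 5 = 11.18 − 13.2653 + 5 = 2.9147.
M₂ = 9.08 − 16.4647 + 5 = -2.3847.
L₁/L₂ = 10^(0.4(M₂ − M₁)) = 10^(0.4 × (-5.2994)) = 10^(-2.11976) = 0.00759.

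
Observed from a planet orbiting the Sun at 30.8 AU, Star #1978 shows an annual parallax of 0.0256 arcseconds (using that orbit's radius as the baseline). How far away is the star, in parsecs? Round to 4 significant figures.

1203 pc

With baseline B (in AU) and parallax p (in arcsec), d = B/p parsecs.
d = 30.8 / 0.0256 = 1203.1 pc.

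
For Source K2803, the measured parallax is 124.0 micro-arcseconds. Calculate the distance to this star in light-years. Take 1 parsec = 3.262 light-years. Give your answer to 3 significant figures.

26300 light years

p = 124.0 micro-arcseconds = 0.0001240 arcsec.
d = 1/p = 1/0.0001240 = 8064.5 pc.
In light-years: 8064.5 × 3.262 = 26306 ly.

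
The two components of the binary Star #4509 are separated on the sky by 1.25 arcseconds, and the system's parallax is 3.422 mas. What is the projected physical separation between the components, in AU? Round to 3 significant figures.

d = 1/p = 1/0.003422″ = 292.23 pc.
At distance d (pc), an angle of θ arcsec spans θ·d AU: s = 1.25 × 292.23 = 365.29 AU.

365 AU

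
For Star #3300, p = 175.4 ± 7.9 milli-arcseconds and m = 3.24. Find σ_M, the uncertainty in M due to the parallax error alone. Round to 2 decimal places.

σ_M = 0.10 mag

M = m − 5 log₁₀ d + 5 = m + 5 log₁₀ p + 5, so ∂M/∂p = 5/(p ln 10).
σ_M = (5/ln 10) · (σ_p/p) = 2.1715 × 7.9/175.4 = 2.1715 × 0.04504 = 0.097804.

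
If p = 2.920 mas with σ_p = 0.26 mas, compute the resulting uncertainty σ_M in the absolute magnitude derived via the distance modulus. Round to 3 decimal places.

M = m − 5 log₁₀ d + 5 = m + 5 log₁₀ p + 5, so ∂M/∂p = 5/(p ln 10).
σ_M = (5/ln 10) · (σ_p/p) = 2.1715 × 0.26/2.920 = 2.1715 × 0.089041 = 0.19335.

σ_M = 0.193 mag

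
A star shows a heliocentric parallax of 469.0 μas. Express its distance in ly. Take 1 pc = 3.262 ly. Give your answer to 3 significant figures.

6960 ly

p = 469.0 μas = 0.0004690 arcsec.
d = 1/p = 1/0.0004690 = 2132.2 pc.
In light-years: 2132.2 × 3.262 = 6955.2 ly.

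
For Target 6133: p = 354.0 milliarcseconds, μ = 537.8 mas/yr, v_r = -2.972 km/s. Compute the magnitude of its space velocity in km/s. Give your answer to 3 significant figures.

d = 1/p = 1/0.3540″ = 2.8249 pc.
μ = 537.8 mas/yr = 0.5378 ″/yr.
v_t = 4.740 μ d = 4.740 × 0.5378 × 2.8249 = 7.2012 km/s.
v = √(v_r² + v_t²) = √((-2.972)² + 7.2012²) = √60.6901 = 7.7904 km/s.

7.79 km/s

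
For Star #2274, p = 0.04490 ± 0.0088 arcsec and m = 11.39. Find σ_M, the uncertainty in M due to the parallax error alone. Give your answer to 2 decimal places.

M = m − 5 log₁₀ d + 5 = m + 5 log₁₀ p + 5, so ∂M/∂p = 5/(p ln 10).
σ_M = (5/ln 10) · (σ_p/p) = 2.1715 × 0.0088/0.04490 = 2.1715 × 0.19599 = 0.42559.

σ_M = 0.43 mag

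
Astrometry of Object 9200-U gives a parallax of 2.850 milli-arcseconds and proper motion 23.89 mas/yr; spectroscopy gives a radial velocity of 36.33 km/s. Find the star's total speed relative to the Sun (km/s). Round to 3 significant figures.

d = 1/p = 1/0.002850″ = 350.88 pc.
μ = 23.89 mas/yr = 0.02389 ″/yr.
v_t = 4.740 μ d = 4.740 × 0.02389 × 350.88 = 39.733 km/s.
v = √(v_r² + v_t²) = √(36.33² + 39.733²) = √2898.58 = 53.838 km/s.

53.8 km/s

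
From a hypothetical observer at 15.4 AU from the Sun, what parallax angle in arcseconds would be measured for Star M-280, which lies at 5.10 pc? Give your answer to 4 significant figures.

3.020 arcsec

p (arcsec) = B (AU) / d (pc).
p = 15.4 / 5.10 = 3.0196 arcsec.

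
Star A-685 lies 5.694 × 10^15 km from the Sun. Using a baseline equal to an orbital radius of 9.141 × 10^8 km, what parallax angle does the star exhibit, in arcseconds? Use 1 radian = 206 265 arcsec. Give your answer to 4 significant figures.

θ ≈ B/d = (9.141 × 10^8) / (5.694 × 10^15) = 1.6054 × 10^-7 rad.
In arcseconds: 1.6054 × 10^-7 × 206265 = 0.033114″.

0.03311 arcsec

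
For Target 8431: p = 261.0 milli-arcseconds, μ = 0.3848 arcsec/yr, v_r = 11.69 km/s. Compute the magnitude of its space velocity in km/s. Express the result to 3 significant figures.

13.6 km/s

d = 1/p = 1/0.2610″ = 3.8314 pc.
v_t = 4.740 μ d = 4.740 × 0.3848 × 3.8314 = 6.9883 km/s.
v = √(v_r² + v_t²) = √(11.69² + 6.9883²) = √185.492 = 13.62 km/s.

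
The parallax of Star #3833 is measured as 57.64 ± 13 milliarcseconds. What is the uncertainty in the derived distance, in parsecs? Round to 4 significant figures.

d = 1/p, so σ_d = σ_p / p².
σ_d = 0.0130 / (0.05764)² = 0.0130 / 0.0033224 = 3.9128 pc.

3.913 pc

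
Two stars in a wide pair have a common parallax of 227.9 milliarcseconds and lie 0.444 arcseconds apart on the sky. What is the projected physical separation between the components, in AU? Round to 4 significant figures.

1.948 AU

d = 1/p = 1/0.2279″ = 4.3879 pc.
At distance d (pc), an angle of θ arcsec spans θ·d AU: s = 0.444 × 4.3879 = 1.9482 AU.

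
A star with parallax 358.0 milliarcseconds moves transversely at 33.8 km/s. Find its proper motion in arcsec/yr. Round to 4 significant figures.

d = 1/p = 1/0.3580″ = 2.7933 pc.
μ = v_t / (4.74 d) = 33.8 / (4.74 × 2.7933) = 33.8 / 13.24 = 2.5529 ″/yr.

2.553 arcsec/yr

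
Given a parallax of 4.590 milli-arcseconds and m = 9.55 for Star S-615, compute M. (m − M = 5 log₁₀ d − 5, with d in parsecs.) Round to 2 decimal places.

M = 2.86

d = 1/p = 1/0.004590″ = 217.86 pc.
m − M = 5 log₁₀(217.86) − 5 = 11.6909 − 5 = 6.6909.
M = m − (m − M) = 9.55 − 6.6909 = 2.86.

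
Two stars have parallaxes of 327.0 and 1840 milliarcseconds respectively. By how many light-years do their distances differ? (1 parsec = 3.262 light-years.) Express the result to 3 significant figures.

d_A = 1/0.3270″ = 3.0581 pc; d_B = 1/1.840″ = 0.54348 pc.
|d_B − d_A| = |0.54348 − 3.0581| = 2.5146 pc = 2.5146 × 3.262 ly = 8.2026 ly.

8.20 ly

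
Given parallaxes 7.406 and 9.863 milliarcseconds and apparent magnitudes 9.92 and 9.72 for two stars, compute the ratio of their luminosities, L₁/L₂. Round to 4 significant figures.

L₁/L₂ = 1.475

d₁ = 1/p₁ = 1/0.007406″ = 135.03 pc; d₂ = 1/p₂ = 1/0.009863″ = 101.39 pc.
M₁ = m₁ − 5 log₁₀ d₁ + 5 = 9.92 − 10.6522 + 5 = 4.2678.
M₂ = 9.72 − 10.0300 + 5 = 4.6900.
L₁/L₂ = 10^(0.4(M₂ − M₁)) = 10^(0.4 × 0.4222) = 10^0.16888 = 1.4753.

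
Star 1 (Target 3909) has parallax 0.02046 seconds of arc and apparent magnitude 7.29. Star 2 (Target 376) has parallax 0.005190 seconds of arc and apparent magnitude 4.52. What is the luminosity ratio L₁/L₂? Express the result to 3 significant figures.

L₁/L₂ = 0.00502

d₁ = 1/p₁ = 1/0.02046″ = 48.876 pc; d₂ = 1/p₂ = 1/0.005190″ = 192.68 pc.
M₁ = m₁ − 5 log₁₀ d₁ + 5 = 7.29 − 8.4455 + 5 = 3.8445.
M₂ = 4.52 − 11.4242 + 5 = -1.9042.
L₁/L₂ = 10^(0.4(M₂ − M₁)) = 10^(0.4 × (-5.7487)) = 10^(-2.29948) = 0.0050179.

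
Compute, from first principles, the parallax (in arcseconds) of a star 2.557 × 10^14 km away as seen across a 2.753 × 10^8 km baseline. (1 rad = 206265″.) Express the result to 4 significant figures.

θ ≈ B/d = (2.753 × 10^8) / (2.557 × 10^14) = 1.0767 × 10^-6 rad.
In arcseconds: 1.0767 × 10^-6 × 206265 = 0.22209″.

0.2221 arcsec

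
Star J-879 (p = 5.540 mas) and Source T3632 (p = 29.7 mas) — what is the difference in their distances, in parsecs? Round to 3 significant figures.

147 pc

d_A = 1/0.005540″ = 180.51 pc; d_B = 1/0.02970″ = 33.67 pc.
|d_B − d_A| = |33.67 − 180.51| = 146.84 pc.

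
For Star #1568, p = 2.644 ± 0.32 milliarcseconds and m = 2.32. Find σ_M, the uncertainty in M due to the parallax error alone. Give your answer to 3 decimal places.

σ_M = 0.263 mag

M = m − 5 log₁₀ d + 5 = m + 5 log₁₀ p + 5, so ∂M/∂p = 5/(p ln 10).
σ_M = (5/ln 10) · (σ_p/p) = 2.1715 × 0.32/2.644 = 2.1715 × 0.12103 = 0.26282.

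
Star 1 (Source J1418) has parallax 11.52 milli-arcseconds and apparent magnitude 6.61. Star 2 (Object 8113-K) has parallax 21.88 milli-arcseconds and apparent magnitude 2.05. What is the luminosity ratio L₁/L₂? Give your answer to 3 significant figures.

d₁ = 1/p₁ = 1/0.01152″ = 86.806 pc; d₂ = 1/p₂ = 1/0.02188″ = 45.704 pc.
M₁ = m₁ − 5 log₁₀ d₁ + 5 = 6.61 − 9.6927 + 5 = 1.9173.
M₂ = 2.05 − 8.2998 + 5 = -1.2498.
L₁/L₂ = 10^(0.4(M₂ − M₁)) = 10^(0.4 × (-3.1671)) = 10^(-1.26684) = 0.054095.

L₁/L₂ = 0.0541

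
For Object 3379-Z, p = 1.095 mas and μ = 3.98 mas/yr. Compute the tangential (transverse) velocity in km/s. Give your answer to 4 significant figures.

d = 1/p = 1/0.001095″ = 913.24 pc.
μ = 3.98 mas/yr = 0.00398 ″/yr.
v_t = 4.74 × μ × d = 4.74 × 0.00398 × 913.24 = 17.228 km/s.

17.23 km/s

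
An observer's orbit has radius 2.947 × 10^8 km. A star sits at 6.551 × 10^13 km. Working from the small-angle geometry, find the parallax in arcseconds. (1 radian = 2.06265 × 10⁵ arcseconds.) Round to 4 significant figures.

0.9279 arcsec

θ ≈ B/d = (2.947 × 10^8) / (6.551 × 10^13) = 4.4985 × 10^-6 rad.
In arcseconds: 4.4985 × 10^-6 × 206265 = 0.92788″.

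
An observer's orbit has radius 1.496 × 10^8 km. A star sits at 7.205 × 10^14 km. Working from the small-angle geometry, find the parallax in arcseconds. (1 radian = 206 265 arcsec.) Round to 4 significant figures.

0.04283 arcsec

θ ≈ B/d = (1.496 × 10^8) / (7.205 × 10^14) = 2.0763 × 10^-7 rad.
In arcseconds: 2.0763 × 10^-7 × 206265 = 0.042827″.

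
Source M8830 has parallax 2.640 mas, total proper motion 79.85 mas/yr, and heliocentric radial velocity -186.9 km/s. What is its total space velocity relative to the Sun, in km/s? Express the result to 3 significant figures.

d = 1/p = 1/0.002640″ = 378.79 pc.
μ = 79.85 mas/yr = 0.07985 ″/yr.
v_t = 4.740 μ d = 4.740 × 0.07985 × 378.79 = 143.37 km/s.
v = √(v_r² + v_t²) = √((-186.9)² + 143.37²) = √55486.6 = 235.56 km/s.

236 km/s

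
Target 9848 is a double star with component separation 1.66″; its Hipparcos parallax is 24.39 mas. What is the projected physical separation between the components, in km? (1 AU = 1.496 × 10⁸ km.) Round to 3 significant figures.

d = 1/p = 1/0.02439″ = 41 pc.
At distance d (pc), an angle of θ arcsec spans θ·d AU: s = 1.66 × 41 = 68.06 AU.
= 68.06 × 1.496 × 10⁸ km = 1.0182 × 10^10 km.

1.02 × 10^10 km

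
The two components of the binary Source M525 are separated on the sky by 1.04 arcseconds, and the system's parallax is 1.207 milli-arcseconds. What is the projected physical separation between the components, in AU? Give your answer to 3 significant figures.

862 AU

d = 1/p = 1/0.001207″ = 828.5 pc.
At distance d (pc), an angle of θ arcsec spans θ·d AU: s = 1.04 × 828.5 = 861.64 AU.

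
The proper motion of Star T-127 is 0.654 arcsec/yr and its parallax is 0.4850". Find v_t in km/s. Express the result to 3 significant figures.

6.39 km/s

d = 1/p = 1/0.4850″ = 2.0619 pc.
v_t = 4.74 × μ × d = 4.74 × 0.654 × 2.0619 = 6.3918 km/s.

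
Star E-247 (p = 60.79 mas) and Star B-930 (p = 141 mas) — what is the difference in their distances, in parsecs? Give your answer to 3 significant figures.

9.36 pc

d_A = 1/0.06079″ = 16.45 pc; d_B = 1/0.1410″ = 7.0922 pc.
|d_B − d_A| = |7.0922 − 16.45| = 9.3578 pc.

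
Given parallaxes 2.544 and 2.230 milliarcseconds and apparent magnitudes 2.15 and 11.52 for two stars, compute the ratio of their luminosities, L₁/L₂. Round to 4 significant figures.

L₁/L₂ = 4301

d₁ = 1/p₁ = 1/0.002544″ = 393.08 pc; d₂ = 1/p₂ = 1/0.002230″ = 448.43 pc.
M₁ = m₁ − 5 log₁₀ d₁ + 5 = 2.15 − 12.9724 + 5 = -5.8224.
M₂ = 11.52 − 13.2585 + 5 = 3.2615.
L₁/L₂ = 10^(0.4(M₂ − M₁)) = 10^(0.4 × 9.0839) = 10^3.63356 = 4300.9.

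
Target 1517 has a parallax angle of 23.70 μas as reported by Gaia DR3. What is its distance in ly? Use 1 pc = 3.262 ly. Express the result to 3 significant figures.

p = 23.70 μas = 0.00002370 arcsec.
d = 1/p = 1/0.00002370 = 42194 pc.
In light-years: 42194 × 3.262 = 1.3764 × 10^5 ly.

138000 ly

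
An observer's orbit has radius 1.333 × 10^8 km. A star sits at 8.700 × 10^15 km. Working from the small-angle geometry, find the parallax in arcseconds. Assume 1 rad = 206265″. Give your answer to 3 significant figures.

0.00316 arcsec

θ ≈ B/d = (1.333 × 10^8) / (8.700 × 10^15) = 1.5322 × 10^-8 rad.
In arcseconds: 1.5322 × 10^-8 × 206265 = 0.0031604″.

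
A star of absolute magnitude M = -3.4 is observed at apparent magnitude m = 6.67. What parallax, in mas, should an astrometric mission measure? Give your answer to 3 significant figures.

m − M = 6.67 − (-3.4) = 10.07.
d = 10^((m−M)/5 + 1) = 10^3.014 = 1032.8 pc.
p = 1/d = 1/1032.8 = 0.00096824 arcsec = 0.96824 mas.

0.968 mas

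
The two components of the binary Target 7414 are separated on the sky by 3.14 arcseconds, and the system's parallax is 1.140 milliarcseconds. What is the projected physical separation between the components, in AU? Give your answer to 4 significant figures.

d = 1/p = 1/0.001140″ = 877.19 pc.
At distance d (pc), an angle of θ arcsec spans θ·d AU: s = 3.14 × 877.19 = 2754.4 AU.

2754 AU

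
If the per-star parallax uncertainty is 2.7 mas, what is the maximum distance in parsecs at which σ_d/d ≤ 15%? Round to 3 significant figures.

σ_d/d = σ_p/p, so the condition is σ_p/p ≤ 0.15, i.e. p ≥ σ_p/0.15.
p_min = 2.7/0.15 = 18 mas = 0.018 arcsec.
d_max = 1/p_min = 1/0.018 = 55.556 pc.

55.6 pc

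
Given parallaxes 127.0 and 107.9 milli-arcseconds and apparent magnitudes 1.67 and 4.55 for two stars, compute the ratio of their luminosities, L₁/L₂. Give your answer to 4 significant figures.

L₁/L₂ = 10.24

d₁ = 1/p₁ = 1/0.1270″ = 7.874 pc; d₂ = 1/p₂ = 1/0.1079″ = 9.2678 pc.
M₁ = m₁ − 5 log₁₀ d₁ + 5 = 1.67 − 4.4810 + 5 = 2.1890.
M₂ = 4.55 − 4.8349 + 5 = 4.7151.
L₁/L₂ = 10^(0.4(M₂ − M₁)) = 10^(0.4 × 2.5261) = 10^1.01044 = 10.243.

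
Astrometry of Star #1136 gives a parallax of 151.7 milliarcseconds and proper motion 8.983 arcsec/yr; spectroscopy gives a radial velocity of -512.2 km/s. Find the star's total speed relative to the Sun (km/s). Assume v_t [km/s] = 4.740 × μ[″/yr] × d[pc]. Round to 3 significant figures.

584 km/s

d = 1/p = 1/0.1517″ = 6.592 pc.
v_t = 4.740 μ d = 4.740 × 8.983 × 6.592 = 280.68 km/s.
v = √(v_r² + v_t²) = √((-512.2)² + 280.68²) = √341130 = 584.06 km/s.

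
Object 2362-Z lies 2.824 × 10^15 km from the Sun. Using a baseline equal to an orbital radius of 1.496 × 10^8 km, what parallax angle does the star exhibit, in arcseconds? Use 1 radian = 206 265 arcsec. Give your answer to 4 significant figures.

0.01093 arcsec

θ ≈ B/d = (1.496 × 10^8) / (2.824 × 10^15) = 5.2975 × 10^-8 rad.
In arcseconds: 5.2975 × 10^-8 × 206265 = 0.010927″.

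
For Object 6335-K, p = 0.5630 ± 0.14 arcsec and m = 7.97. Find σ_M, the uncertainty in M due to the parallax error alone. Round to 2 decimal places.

M = m − 5 log₁₀ d + 5 = m + 5 log₁₀ p + 5, so ∂M/∂p = 5/(p ln 10).
σ_M = (5/ln 10) · (σ_p/p) = 2.1715 × 0.14/0.5630 = 2.1715 × 0.24867 = 0.53999.

σ_M = 0.54 mag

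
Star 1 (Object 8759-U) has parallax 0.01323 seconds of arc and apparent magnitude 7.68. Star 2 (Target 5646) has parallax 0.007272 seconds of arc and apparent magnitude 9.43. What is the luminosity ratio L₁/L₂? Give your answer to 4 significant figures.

d₁ = 1/p₁ = 1/0.01323″ = 75.586 pc; d₂ = 1/p₂ = 1/0.007272″ = 137.51 pc.
M₁ = m₁ − 5 log₁₀ d₁ + 5 = 7.68 − 9.3922 + 5 = 3.2878.
M₂ = 9.43 − 10.6917 + 5 = 3.7383.
L₁/L₂ = 10^(0.4(M₂ − M₁)) = 10^(0.4 × 0.4505) = 10^0.18020 = 1.5143.

L₁/L₂ = 1.514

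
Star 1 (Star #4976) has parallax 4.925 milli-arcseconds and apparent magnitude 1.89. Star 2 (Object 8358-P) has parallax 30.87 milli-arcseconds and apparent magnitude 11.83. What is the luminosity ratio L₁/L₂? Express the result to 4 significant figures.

L₁/L₂ = 371800

d₁ = 1/p₁ = 1/0.004925″ = 203.05 pc; d₂ = 1/p₂ = 1/0.03087″ = 32.394 pc.
M₁ = m₁ − 5 log₁₀ d₁ + 5 = 1.89 − 11.5380 + 5 = -4.6480.
M₂ = 11.83 − 7.5523 + 5 = 9.2777.
L₁/L₂ = 10^(0.4(M₂ − M₁)) = 10^(0.4 × 13.9257) = 10^5.57028 = 3.7177 × 10^5.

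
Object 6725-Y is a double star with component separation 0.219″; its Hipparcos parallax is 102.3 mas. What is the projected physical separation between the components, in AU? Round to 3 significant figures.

2.14 AU

d = 1/p = 1/0.1023″ = 9.7752 pc.
At distance d (pc), an angle of θ arcsec spans θ·d AU: s = 0.219 × 9.7752 = 2.1408 AU.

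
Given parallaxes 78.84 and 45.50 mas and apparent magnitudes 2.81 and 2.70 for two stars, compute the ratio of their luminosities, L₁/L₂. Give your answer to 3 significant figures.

L₁/L₂ = 0.301

d₁ = 1/p₁ = 1/0.07884″ = 12.684 pc; d₂ = 1/p₂ = 1/0.04550″ = 21.978 pc.
M₁ = m₁ − 5 log₁₀ d₁ + 5 = 2.81 − 5.5163 + 5 = 2.2937.
M₂ = 2.70 − 6.7099 + 5 = 0.9901.
L₁/L₂ = 10^(0.4(M₂ − M₁)) = 10^(0.4 × (-1.3036)) = 10^(-0.52144) = 0.301.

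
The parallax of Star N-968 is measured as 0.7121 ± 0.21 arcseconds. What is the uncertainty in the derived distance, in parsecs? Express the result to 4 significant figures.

d = 1/p, so σ_d = σ_p / p².
σ_d = 0.210 / (0.7121)² = 0.210 / 0.50709 = 0.41413 pc.

0.4141 pc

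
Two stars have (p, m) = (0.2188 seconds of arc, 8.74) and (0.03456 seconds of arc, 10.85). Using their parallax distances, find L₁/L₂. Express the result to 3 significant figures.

L₁/L₂ = 0.174

d₁ = 1/p₁ = 1/0.2188″ = 4.5704 pc; d₂ = 1/p₂ = 1/0.03456″ = 28.935 pc.
M₁ = m₁ − 5 log₁₀ d₁ + 5 = 8.74 − 3.2998 + 5 = 10.4402.
M₂ = 10.85 − 7.3071 + 5 = 8.5429.
L₁/L₂ = 10^(0.4(M₂ − M₁)) = 10^(0.4 × (-1.8973)) = 10^(-0.75892) = 0.17421.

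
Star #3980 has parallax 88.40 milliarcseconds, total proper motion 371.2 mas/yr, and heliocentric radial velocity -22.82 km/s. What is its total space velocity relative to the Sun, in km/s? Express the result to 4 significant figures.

30.28 km/s

d = 1/p = 1/0.08840″ = 11.312 pc.
μ = 371.2 mas/yr = 0.3712 ″/yr.
v_t = 4.740 μ d = 4.740 × 0.3712 × 11.312 = 19.903 km/s.
v = √(v_r² + v_t²) = √((-22.82)² + 19.903²) = √916.882 = 30.28 km/s.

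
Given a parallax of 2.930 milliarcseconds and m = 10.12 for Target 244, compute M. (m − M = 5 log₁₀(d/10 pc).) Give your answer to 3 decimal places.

M = 2.454

d = 1/p = 1/0.002930″ = 341.3 pc.
m − M = 5 log₁₀(341.3) − 5 = 12.6657 − 5 = 7.6657.
M = m − (m − M) = 10.12 − 7.6657 = 2.454.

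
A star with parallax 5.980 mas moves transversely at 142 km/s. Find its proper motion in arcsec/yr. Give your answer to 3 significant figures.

d = 1/p = 1/0.005980″ = 167.22 pc.
μ = v_t / (4.74 d) = 142 / (4.74 × 167.22) = 142 / 792.62 = 0.17915 ″/yr.

0.179 arcsec/yr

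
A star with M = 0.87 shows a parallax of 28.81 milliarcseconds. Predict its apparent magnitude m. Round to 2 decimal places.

d = 1/p = 1/0.02881″ = 34.71 pc.
m − M = 5 log₁₀ d − 5 = 5 log₁₀(34.71) − 5 = 7.7023 − 5 = 2.7023.
m = M + (m − M) = 0.87 + 2.7023 = 3.57.

m = 3.57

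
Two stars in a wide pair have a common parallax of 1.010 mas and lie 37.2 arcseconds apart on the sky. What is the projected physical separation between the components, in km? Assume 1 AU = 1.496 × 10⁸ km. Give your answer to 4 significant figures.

d = 1/p = 1/0.001010″ = 990.1 pc.
At distance d (pc), an angle of θ arcsec spans θ·d AU: s = 37.2 × 990.1 = 36832 AU.
= 36832 × 1.496 × 10⁸ km = 5.5101 × 10^12 km.

5.510 × 10^12 km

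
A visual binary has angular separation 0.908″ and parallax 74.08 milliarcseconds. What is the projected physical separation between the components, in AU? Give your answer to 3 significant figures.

d = 1/p = 1/0.07408″ = 13.499 pc.
At distance d (pc), an angle of θ arcsec spans θ·d AU: s = 0.908 × 13.499 = 12.257 AU.

12.3 AU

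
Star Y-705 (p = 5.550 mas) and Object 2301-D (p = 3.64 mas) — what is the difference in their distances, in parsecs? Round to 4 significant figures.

94.55 pc

d_A = 1/0.005550″ = 180.18 pc; d_B = 1/0.003640″ = 274.73 pc.
|d_B − d_A| = |274.73 − 180.18| = 94.55 pc.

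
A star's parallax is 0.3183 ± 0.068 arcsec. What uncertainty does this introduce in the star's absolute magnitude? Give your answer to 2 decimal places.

M = m − 5 log₁₀ d + 5 = m + 5 log₁₀ p + 5, so ∂M/∂p = 5/(p ln 10).
σ_M = (5/ln 10) · (σ_p/p) = 2.1715 × 0.068/0.3183 = 2.1715 × 0.21363 = 0.4639.

σ_M = 0.46 mag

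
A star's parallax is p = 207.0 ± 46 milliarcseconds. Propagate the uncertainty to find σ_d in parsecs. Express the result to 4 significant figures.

d = 1/p, so σ_d = σ_p / p².
σ_d = 0.0460 / (0.2070)² = 0.0460 / 0.042849 = 1.0735 pc.

1.074 pc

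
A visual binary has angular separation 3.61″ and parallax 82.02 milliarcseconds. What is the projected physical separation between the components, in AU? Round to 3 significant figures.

d = 1/p = 1/0.08202″ = 12.192 pc.
At distance d (pc), an angle of θ arcsec spans θ·d AU: s = 3.61 × 12.192 = 44.013 AU.

44.0 AU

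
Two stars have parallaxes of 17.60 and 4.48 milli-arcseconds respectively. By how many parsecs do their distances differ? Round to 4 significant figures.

166.4 pc

d_A = 1/0.01760″ = 56.818 pc; d_B = 1/0.004480″ = 223.21 pc.
|d_B − d_A| = |223.21 − 56.818| = 166.39 pc.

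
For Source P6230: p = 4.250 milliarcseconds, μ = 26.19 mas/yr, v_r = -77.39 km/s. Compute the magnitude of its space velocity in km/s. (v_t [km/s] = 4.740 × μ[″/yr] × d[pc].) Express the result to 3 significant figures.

d = 1/p = 1/0.004250″ = 235.29 pc.
μ = 26.19 mas/yr = 0.02619 ″/yr.
v_t = 4.740 μ d = 4.740 × 0.02619 × 235.29 = 29.209 km/s.
v = √(v_r² + v_t²) = √((-77.39)² + 29.209²) = √6842.38 = 82.719 km/s.

82.7 km/s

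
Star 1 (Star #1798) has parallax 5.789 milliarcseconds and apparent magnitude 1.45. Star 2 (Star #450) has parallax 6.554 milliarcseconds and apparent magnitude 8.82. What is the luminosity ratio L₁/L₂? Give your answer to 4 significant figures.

d₁ = 1/p₁ = 1/0.005789″ = 172.74 pc; d₂ = 1/p₂ = 1/0.006554″ = 152.58 pc.
M₁ = m₁ − 5 log₁₀ d₁ + 5 = 1.45 − 11.1870 + 5 = -4.7370.
M₂ = 8.82 − 10.9175 + 5 = 2.9025.
L₁/L₂ = 10^(0.4(M₂ − M₁)) = 10^(0.4 × 7.6395) = 10^3.05580 = 1137.1.

L₁/L₂ = 1137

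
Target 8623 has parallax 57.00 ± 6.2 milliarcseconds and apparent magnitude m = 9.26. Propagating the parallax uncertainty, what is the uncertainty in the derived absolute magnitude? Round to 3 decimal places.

σ_M = 0.236 mag

M = m − 5 log₁₀ d + 5 = m + 5 log₁₀ p + 5, so ∂M/∂p = 5/(p ln 10).
σ_M = (5/ln 10) · (σ_p/p) = 2.1715 × 6.2/57.00 = 2.1715 × 0.10877 = 0.23619.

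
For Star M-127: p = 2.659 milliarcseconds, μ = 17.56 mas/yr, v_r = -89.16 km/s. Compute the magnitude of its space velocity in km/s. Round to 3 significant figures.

d = 1/p = 1/0.002659″ = 376.08 pc.
μ = 17.56 mas/yr = 0.01756 ″/yr.
v_t = 4.740 μ d = 4.740 × 0.01756 × 376.08 = 31.303 km/s.
v = √(v_r² + v_t²) = √((-89.16)² + 31.303²) = √8929.38 = 94.495 km/s.

94.5 km/s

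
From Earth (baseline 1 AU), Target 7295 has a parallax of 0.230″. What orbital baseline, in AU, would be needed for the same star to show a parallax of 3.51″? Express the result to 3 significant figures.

15.3 AU

Parallax scales linearly with baseline: p ∝ B, so B = p_target / p_Earth × 1 AU.
B = 3.51 / 0.230 = 15.261 AU.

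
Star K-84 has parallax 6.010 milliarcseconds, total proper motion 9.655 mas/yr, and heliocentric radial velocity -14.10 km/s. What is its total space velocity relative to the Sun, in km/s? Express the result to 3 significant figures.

d = 1/p = 1/0.006010″ = 166.39 pc.
μ = 9.655 mas/yr = 0.009655 ″/yr.
v_t = 4.740 μ d = 4.740 × 0.009655 × 166.39 = 7.6148 km/s.
v = √(v_r² + v_t²) = √((-14.10)² + 7.6148²) = √256.795 = 16.025 km/s.

16.0 km/s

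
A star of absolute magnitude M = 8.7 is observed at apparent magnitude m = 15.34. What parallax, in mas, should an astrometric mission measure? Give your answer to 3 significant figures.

m − M = 15.34 − 8.7 = 6.64.
d = 10^((m−M)/5 + 1) = 10^2.328 = 212.81 pc.
p = 1/d = 1/212.81 = 0.004699 arcsec = 4.699 mas.

4.70 mas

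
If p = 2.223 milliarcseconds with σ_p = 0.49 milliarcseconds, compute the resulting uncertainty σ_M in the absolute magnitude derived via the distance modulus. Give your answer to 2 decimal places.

M = m − 5 log₁₀ d + 5 = m + 5 log₁₀ p + 5, so ∂M/∂p = 5/(p ln 10).
σ_M = (5/ln 10) · (σ_p/p) = 2.1715 × 0.49/2.223 = 2.1715 × 0.22042 = 0.47864.

σ_M = 0.48 mag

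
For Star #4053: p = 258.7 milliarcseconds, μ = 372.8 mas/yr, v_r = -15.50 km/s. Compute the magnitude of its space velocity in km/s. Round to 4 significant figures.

d = 1/p = 1/0.2587″ = 3.8655 pc.
μ = 372.8 mas/yr = 0.3728 ″/yr.
v_t = 4.740 μ d = 4.740 × 0.3728 × 3.8655 = 6.8306 km/s.
v = √(v_r² + v_t²) = √((-15.50)² + 6.8306²) = √286.907 = 16.938 km/s.

16.94 km/s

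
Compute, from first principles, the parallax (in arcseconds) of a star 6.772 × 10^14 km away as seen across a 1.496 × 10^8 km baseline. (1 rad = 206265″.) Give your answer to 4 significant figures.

0.04557 arcsec

θ ≈ B/d = (1.496 × 10^8) / (6.772 × 10^14) = 2.2091 × 10^-7 rad.
In arcseconds: 2.2091 × 10^-7 × 206265 = 0.045566″.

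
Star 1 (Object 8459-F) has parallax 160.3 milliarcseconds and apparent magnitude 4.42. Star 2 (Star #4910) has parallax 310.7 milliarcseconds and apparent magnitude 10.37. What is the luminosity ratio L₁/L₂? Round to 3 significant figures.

d₁ = 1/p₁ = 1/0.1603″ = 6.2383 pc; d₂ = 1/p₂ = 1/0.3107″ = 3.2185 pc.
M₁ = m₁ − 5 log₁₀ d₁ + 5 = 4.42 − 3.9753 + 5 = 5.4447.
M₂ = 10.37 − 2.5383 + 5 = 12.8317.
L₁/L₂ = 10^(0.4(M₂ − M₁)) = 10^(0.4 × 7.3870) = 10^2.95480 = 901.16.

L₁/L₂ = 901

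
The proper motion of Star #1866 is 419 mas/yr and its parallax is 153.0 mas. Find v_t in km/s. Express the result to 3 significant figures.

13.0 km/s

d = 1/p = 1/0.1530″ = 6.5359 pc.
μ = 419 mas/yr = 0.419 ″/yr.
v_t = 4.74 × μ × d = 4.74 × 0.419 × 6.5359 = 12.981 km/s.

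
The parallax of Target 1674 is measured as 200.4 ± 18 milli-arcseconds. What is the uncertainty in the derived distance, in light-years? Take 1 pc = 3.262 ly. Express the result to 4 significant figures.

d = 1/p, so σ_d = σ_p / p².
σ_d = 0.0180 / (0.2004)² = 0.0180 / 0.04016 = 0.44821 pc = 0.44821 × 3.262 ly = 1.4621 ly.

1.462 ly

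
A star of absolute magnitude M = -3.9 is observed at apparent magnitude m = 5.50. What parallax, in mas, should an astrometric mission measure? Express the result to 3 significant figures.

m − M = 5.50 − (-3.9) = 9.40.
d = 10^((m−M)/5 + 1) = 10^2.880 = 758.58 pc.
p = 1/d = 1/758.58 = 0.0013183 arcsec = 1.3183 mas.

1.32 mas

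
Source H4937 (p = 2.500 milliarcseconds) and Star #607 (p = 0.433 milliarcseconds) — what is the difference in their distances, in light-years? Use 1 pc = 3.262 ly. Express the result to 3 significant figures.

d_A = 1/0.002500″ = 400 pc; d_B = 1/0.0004330″ = 2309.5 pc.
|d_B − d_A| = |2309.5 − 400| = 1909.5 pc = 1909.5 × 3.262 ly = 6228.8 ly.

6230 ly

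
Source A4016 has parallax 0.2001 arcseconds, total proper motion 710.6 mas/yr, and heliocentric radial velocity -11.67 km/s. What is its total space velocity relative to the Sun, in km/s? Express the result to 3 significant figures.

d = 1/p = 1/0.2001″ = 4.9975 pc.
μ = 710.6 mas/yr = 0.7106 ″/yr.
v_t = 4.740 μ d = 4.740 × 0.7106 × 4.9975 = 16.833 km/s.
v = √(v_r² + v_t²) = √((-11.67)² + 16.833²) = √419.539 = 20.483 km/s.

20.5 km/s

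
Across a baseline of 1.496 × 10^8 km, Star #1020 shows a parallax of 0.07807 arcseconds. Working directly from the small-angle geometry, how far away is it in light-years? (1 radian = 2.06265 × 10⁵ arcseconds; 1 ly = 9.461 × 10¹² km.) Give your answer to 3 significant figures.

41.8 ly

θ = 0.07807″ = 0.07807/206265 = 3.7849 × 10^-7 rad.
d = B/θ = (1.496 × 10^8) / (3.7849 × 10^-7) = 3.9525 × 10^14 km = (3.9525 × 10^14) / (9.461 × 10^12) ly = 41.777 ly.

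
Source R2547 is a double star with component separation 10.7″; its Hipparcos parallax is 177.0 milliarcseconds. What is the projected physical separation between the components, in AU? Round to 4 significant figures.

60.45 AU

d = 1/p = 1/0.1770″ = 5.6497 pc.
At distance d (pc), an angle of θ arcsec spans θ·d AU: s = 10.7 × 5.6497 = 60.452 AU.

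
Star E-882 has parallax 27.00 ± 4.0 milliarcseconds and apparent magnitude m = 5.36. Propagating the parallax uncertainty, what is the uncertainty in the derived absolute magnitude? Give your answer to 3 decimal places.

M = m − 5 log₁₀ d + 5 = m + 5 log₁₀ p + 5, so ∂M/∂p = 5/(p ln 10).
σ_M = (5/ln 10) · (σ_p/p) = 2.1715 × 4.0/27.00 = 2.1715 × 0.14815 = 0.32171.

σ_M = 0.322 mag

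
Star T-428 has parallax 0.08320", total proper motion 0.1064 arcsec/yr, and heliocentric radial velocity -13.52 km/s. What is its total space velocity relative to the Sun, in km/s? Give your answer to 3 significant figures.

d = 1/p = 1/0.08320″ = 12.019 pc.
v_t = 4.740 μ d = 4.740 × 0.1064 × 12.019 = 6.0616 km/s.
v = √(v_r² + v_t²) = √((-13.52)² + 6.0616²) = √219.533 = 14.817 km/s.

14.8 km/s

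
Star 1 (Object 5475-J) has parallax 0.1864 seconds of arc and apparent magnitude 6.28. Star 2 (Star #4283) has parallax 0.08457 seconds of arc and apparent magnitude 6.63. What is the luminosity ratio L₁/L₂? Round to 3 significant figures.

d₁ = 1/p₁ = 1/0.1864″ = 5.3648 pc; d₂ = 1/p₂ = 1/0.08457″ = 11.825 pc.
M₁ = m₁ − 5 log₁₀ d₁ + 5 = 6.28 − 3.6478 + 5 = 7.6322.
M₂ = 6.63 − 5.3640 + 5 = 6.2660.
L₁/L₂ = 10^(0.4(M₂ − M₁)) = 10^(0.4 × (-1.3662)) = 10^(-0.54648) = 0.28413.

L₁/L₂ = 0.284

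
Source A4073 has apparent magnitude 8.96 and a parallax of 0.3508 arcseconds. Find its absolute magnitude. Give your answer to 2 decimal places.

d = 1/p = 1/0.3508″ = 2.8506 pc.
m − M = 5 log₁₀(2.8506) − 5 = 2.2747 − 5 = -2.7253.
M = m − (m − M) = 8.96 − (-2.7253) = 11.69.

M = 11.69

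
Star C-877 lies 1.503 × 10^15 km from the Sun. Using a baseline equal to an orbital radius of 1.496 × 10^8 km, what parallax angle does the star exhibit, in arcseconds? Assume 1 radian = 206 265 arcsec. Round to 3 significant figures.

0.0205 arcsec

θ ≈ B/d = (1.496 × 10^8) / (1.503 × 10^15) = 9.9534 × 10^-8 rad.
In arcseconds: 9.9534 × 10^-8 × 206265 = 0.02053″.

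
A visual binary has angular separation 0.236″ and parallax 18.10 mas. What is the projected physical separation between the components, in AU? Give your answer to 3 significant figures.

13.0 AU

d = 1/p = 1/0.01810″ = 55.249 pc.
At distance d (pc), an angle of θ arcsec spans θ·d AU: s = 0.236 × 55.249 = 13.039 AU.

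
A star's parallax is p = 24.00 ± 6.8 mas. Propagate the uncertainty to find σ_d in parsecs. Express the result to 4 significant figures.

d = 1/p, so σ_d = σ_p / p².
σ_d = 0.00680 / (0.02400)² = 0.00680 / 0.000576 = 11.806 pc.

11.81 pc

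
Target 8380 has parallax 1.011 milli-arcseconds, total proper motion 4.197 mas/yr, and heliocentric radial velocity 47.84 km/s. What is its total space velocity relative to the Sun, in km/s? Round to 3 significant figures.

d = 1/p = 1/0.001011″ = 989.12 pc.
μ = 4.197 mas/yr = 0.004197 ″/yr.
v_t = 4.740 μ d = 4.740 × 0.004197 × 989.12 = 19.677 km/s.
v = √(v_r² + v_t²) = √(47.84² + 19.677²) = √2675.85 = 51.729 km/s.

51.7 km/s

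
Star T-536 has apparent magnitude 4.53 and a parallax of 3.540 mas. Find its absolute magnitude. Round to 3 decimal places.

d = 1/p = 1/0.003540″ = 282.49 pc.
m − M = 5 log₁₀(282.49) − 5 = 12.2550 − 5 = 7.2550.
M = m − (m − M) = 4.53 − 7.2550 = -2.725.

M = -2.725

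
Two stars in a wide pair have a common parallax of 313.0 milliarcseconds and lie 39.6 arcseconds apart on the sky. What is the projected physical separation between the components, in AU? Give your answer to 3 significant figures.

127 AU

d = 1/p = 1/0.3130″ = 3.1949 pc.
At distance d (pc), an angle of θ arcsec spans θ·d AU: s = 39.6 × 3.1949 = 126.52 AU.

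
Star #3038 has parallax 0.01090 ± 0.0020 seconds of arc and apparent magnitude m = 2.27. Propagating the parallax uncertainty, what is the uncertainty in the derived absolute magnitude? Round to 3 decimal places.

M = m − 5 log₁₀ d + 5 = m + 5 log₁₀ p + 5, so ∂M/∂p = 5/(p ln 10).
σ_M = (5/ln 10) · (σ_p/p) = 2.1715 × 0.0020/0.01090 = 2.1715 × 0.18349 = 0.39845.

σ_M = 0.398 mag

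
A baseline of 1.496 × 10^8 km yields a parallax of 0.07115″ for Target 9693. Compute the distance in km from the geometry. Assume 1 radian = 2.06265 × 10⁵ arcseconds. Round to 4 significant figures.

4.337 × 10^14 km

θ = 0.07115″ = 0.07115/206265 = 3.4494 × 10^-7 rad.
d = B/θ = (1.496 × 10^8) / (3.4494 × 10^-7) = 4.3370 × 10^14 km.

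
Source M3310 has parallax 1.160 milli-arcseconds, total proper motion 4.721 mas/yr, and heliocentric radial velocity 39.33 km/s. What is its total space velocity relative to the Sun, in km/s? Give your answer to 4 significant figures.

d = 1/p = 1/0.001160″ = 862.07 pc.
μ = 4.721 mas/yr = 0.004721 ″/yr.
v_t = 4.740 μ d = 4.740 × 0.004721 × 862.07 = 19.291 km/s.
v = √(v_r² + v_t²) = √(39.33² + 19.291²) = √1918.99 = 43.806 km/s.

43.81 km/s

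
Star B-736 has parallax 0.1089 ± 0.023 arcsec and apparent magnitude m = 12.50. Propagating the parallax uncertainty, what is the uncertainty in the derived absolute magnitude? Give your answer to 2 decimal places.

M = m − 5 log₁₀ d + 5 = m + 5 log₁₀ p + 5, so ∂M/∂p = 5/(p ln 10).
σ_M = (5/ln 10) · (σ_p/p) = 2.1715 × 0.023/0.1089 = 2.1715 × 0.2112 = 0.45862.

σ_M = 0.46 mag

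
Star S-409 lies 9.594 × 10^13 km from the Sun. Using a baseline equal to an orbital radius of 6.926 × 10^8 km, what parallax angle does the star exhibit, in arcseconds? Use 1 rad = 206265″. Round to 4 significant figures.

1.489 arcsec

θ ≈ B/d = (6.926 × 10^8) / (9.594 × 10^13) = 7.2191 × 10^-6 rad.
In arcseconds: 7.2191 × 10^-6 × 206265 = 1.489″.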